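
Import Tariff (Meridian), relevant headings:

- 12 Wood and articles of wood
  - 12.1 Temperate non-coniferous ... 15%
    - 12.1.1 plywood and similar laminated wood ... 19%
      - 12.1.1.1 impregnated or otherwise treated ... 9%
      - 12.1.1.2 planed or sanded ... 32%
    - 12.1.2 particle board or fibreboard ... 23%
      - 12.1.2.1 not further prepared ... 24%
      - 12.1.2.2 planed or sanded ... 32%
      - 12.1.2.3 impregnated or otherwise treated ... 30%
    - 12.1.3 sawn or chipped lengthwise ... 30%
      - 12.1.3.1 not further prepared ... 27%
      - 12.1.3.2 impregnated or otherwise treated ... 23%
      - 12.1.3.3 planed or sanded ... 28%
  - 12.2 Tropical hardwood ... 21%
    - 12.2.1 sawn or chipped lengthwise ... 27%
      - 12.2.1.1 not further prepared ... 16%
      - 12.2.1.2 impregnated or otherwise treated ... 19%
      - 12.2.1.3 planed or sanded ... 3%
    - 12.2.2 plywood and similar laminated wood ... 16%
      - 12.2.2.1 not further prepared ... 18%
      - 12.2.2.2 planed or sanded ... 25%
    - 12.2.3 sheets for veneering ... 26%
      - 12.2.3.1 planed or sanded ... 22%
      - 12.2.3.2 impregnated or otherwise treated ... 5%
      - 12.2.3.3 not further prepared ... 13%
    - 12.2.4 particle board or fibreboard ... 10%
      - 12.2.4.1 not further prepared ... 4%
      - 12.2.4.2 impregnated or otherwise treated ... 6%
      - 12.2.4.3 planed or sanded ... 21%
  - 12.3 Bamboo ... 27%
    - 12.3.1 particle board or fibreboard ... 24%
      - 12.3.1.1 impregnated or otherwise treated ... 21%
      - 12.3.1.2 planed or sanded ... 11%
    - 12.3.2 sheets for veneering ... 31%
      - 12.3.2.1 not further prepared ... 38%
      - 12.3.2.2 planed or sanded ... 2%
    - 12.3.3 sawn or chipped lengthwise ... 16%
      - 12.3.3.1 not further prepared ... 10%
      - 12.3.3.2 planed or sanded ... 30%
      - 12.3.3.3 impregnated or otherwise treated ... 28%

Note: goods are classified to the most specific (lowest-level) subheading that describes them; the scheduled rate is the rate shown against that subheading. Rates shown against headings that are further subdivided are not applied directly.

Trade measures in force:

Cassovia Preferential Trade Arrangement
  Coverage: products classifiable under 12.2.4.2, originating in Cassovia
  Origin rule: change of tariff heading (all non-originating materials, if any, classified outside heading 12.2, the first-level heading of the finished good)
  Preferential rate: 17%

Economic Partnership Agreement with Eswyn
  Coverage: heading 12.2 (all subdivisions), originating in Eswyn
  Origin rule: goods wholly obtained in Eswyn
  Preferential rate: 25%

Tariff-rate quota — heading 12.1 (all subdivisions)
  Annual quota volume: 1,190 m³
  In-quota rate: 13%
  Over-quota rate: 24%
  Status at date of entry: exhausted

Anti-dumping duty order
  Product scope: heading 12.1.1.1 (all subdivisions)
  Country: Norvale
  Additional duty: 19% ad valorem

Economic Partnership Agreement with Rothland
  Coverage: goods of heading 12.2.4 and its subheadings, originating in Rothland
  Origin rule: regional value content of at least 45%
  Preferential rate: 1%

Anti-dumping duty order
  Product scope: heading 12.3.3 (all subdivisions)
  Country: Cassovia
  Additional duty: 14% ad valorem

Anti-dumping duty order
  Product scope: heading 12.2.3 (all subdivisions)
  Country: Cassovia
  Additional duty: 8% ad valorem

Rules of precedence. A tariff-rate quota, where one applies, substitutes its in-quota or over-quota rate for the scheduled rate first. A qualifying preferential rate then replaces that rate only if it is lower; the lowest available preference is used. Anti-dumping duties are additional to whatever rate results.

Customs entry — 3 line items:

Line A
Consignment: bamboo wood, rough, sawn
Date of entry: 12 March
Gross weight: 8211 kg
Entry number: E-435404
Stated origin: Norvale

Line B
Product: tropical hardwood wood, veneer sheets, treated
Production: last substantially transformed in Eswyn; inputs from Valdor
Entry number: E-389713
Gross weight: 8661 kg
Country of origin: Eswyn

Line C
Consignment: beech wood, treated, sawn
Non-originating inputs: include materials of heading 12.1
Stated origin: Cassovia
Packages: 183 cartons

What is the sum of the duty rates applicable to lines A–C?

Line A: bamboo → 12.3; sawn → 12.3.3; rough → 12.3.3.1. Scheduled 10%. No special measure applies. → 10%.
Line B: tropical hardwood → 12.2; veneer sheets → 12.2.3; treated → 12.2.3.2. Scheduled 5%. Eswyn agreement on 12.2: not wholly obtained. → 5%.
Line C: beech → 12.1; sawn → 12.1.3; treated → 12.1.3.2. Scheduled 23%. quota on 12.1 exhausted → over-quota 24%; Cassovia agreement on 12.2.4.2: 12.1.3.2 not covered. → 24%.
Sum: 10% + 5% + 24% = 39%.

39%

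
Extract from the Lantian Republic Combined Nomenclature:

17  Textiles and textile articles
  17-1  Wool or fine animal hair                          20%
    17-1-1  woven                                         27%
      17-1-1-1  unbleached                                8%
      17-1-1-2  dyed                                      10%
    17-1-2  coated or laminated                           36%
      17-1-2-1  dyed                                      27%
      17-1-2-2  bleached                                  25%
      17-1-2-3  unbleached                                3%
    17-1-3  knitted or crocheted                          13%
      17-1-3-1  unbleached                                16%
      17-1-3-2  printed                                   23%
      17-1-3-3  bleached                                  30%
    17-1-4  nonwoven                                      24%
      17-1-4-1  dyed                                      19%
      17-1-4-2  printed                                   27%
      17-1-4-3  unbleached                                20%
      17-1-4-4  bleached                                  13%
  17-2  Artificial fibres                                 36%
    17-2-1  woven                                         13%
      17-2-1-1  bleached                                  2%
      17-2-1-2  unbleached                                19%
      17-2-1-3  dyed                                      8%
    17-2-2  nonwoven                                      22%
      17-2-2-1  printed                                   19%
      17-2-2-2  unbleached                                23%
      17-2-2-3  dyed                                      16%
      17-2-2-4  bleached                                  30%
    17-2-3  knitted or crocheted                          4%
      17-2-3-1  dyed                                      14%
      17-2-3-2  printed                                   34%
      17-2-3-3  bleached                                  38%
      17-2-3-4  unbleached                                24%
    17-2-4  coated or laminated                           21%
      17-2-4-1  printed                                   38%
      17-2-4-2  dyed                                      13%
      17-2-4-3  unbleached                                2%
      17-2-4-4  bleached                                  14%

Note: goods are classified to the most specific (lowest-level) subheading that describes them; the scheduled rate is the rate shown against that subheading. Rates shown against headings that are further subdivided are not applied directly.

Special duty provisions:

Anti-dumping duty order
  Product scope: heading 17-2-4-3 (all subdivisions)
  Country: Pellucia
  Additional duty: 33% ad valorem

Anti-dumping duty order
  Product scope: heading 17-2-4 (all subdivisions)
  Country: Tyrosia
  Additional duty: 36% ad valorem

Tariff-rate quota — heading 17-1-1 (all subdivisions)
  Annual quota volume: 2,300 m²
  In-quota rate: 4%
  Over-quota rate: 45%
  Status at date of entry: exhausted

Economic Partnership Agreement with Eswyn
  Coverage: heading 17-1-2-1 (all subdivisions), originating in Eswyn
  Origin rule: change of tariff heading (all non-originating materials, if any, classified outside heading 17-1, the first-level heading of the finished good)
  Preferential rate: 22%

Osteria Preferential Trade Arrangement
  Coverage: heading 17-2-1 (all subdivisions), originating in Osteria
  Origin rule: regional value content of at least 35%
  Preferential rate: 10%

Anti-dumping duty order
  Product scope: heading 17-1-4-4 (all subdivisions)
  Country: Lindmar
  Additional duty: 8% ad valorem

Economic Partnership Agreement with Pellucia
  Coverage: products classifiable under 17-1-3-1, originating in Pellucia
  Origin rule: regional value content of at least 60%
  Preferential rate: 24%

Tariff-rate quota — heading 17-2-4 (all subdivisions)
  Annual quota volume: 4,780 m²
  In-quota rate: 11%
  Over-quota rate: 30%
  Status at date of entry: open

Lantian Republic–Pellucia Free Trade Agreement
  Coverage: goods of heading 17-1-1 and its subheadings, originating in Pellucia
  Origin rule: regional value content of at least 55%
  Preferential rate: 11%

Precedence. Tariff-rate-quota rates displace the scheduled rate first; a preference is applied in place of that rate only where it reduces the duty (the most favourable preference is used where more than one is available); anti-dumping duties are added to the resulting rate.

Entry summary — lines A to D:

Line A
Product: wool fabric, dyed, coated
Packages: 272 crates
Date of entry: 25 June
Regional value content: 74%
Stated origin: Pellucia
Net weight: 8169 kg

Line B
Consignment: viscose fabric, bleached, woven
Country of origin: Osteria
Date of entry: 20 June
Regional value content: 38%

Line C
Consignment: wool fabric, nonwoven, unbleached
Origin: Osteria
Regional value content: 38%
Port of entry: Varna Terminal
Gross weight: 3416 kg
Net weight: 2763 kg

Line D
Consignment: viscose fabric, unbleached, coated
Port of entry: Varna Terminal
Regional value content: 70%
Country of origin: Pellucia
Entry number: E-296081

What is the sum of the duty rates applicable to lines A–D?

93%

Line A: wool → 17-1; coated → 17-1-2; dyed → 17-1-2-1. Scheduled 27%. Pellucia agreement on 17-1-3-1: 17-1-2-1 not covered; Pellucia agreement on 17-1-1: 17-1-2-1 not covered. → 27%.
Line B: viscose → 17-2; woven → 17-2-1; bleached → 17-2-1-1. Scheduled 2%. Osteria agreement on 17-2-1: RVC ≥ 35% → 10% available; preference 10% not lower than 2% → no reduction. → 2%.
Line C: wool → 17-1; nonwoven → 17-1-4; unbleached → 17-1-4-3. Scheduled 20%. Osteria agreement on 17-2-1: 17-1-4-3 not covered. → 20%.
Line D: viscose → 17-2; coated → 17-2-4; unbleached → 17-2-4-3. Scheduled 2%. quota on 17-2-4 open → in-quota 11%; Pellucia agreement on 17-1-3-1: 17-2-4-3 not covered; Pellucia agreement on 17-1-1: 17-2-4-3 not covered; anti-dumping (Pellucia, 17-2-4-3): +33%; total 11% + 33% = 44%. → 44%.
Sum: 27% + 2% + 20% + 44% = 93%.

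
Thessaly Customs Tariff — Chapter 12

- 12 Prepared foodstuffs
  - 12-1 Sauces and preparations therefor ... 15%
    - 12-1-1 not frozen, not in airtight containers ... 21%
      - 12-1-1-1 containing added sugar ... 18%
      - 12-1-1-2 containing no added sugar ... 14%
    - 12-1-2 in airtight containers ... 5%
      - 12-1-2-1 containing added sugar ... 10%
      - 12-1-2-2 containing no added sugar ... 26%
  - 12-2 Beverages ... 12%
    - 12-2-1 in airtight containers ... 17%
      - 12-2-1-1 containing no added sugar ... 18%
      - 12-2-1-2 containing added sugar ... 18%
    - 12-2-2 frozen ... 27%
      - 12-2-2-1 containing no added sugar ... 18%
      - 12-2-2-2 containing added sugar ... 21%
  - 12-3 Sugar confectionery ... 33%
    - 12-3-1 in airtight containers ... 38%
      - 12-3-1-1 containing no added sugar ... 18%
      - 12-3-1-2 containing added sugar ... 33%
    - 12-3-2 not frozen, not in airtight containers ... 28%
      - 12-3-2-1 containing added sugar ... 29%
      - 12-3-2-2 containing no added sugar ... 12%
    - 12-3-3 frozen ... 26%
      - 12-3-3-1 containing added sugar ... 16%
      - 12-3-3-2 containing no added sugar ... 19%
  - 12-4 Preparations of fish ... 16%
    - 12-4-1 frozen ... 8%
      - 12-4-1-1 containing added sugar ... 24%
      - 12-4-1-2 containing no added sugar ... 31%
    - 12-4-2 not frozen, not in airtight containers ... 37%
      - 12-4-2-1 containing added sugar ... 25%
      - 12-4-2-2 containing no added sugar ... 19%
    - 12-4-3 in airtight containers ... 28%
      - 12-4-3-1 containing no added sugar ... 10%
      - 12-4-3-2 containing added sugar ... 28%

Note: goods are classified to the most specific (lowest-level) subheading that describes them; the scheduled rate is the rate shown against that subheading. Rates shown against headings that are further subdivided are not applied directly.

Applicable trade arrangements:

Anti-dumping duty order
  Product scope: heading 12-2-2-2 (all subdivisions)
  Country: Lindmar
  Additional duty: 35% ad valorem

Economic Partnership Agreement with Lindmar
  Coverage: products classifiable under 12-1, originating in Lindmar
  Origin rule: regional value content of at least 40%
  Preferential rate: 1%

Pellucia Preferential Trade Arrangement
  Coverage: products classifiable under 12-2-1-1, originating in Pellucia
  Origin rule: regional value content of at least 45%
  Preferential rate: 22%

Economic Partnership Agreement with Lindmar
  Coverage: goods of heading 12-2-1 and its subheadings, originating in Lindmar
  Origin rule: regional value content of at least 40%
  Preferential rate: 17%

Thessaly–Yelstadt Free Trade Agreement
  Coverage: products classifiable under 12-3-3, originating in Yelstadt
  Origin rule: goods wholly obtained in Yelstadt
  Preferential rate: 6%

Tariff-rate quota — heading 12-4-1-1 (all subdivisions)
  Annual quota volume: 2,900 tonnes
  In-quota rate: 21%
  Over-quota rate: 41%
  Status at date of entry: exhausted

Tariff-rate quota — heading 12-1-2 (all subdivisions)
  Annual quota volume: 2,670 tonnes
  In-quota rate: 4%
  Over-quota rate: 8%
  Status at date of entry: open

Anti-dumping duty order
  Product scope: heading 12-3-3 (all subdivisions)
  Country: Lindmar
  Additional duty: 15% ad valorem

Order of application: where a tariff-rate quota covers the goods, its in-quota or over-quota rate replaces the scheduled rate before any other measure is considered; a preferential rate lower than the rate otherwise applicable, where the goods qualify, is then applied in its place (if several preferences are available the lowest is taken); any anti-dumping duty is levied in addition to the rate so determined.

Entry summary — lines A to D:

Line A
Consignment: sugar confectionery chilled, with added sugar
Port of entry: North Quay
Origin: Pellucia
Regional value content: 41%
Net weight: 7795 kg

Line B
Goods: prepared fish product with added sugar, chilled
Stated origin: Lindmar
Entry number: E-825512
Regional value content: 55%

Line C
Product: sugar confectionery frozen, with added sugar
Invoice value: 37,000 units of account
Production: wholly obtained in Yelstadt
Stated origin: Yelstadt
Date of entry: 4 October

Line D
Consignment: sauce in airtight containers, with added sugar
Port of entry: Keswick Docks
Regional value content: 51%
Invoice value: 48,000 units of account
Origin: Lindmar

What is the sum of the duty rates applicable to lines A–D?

Line A: sugar confectionery → 12-3; chilled → 12-3-2; with added sugar → 12-3-2-1. Scheduled 29%. Pellucia agreement on 12-2-1-1: 12-3-2-1 not covered. → 29%.
Line B: prepared fish product → 12-4; chilled → 12-4-2; with added sugar → 12-4-2-1. Scheduled 25%. Lindmar agreement on 12-1: 12-4-2-1 not covered; Lindmar agreement on 12-2-1: 12-4-2-1 not covered. → 25%.
Line C: sugar confectionery → 12-3; frozen → 12-3-3; with added sugar → 12-3-3-1. Scheduled 16%. Yelstadt agreement on 12-3-3: wholly obtained → 6% available; preferential 6%. → 6%.
Line D: sauce → 12-1; in airtight containers → 12-1-2; with added sugar → 12-1-2-1. Scheduled 10%. quota on 12-1-2 open → in-quota 4%; Lindmar agreement on 12-1: RVC ≥ 40% → 1% available; Lindmar agreement on 12-2-1: 12-1-2-1 not covered; preferential 1%. → 1%.
Sum: 29% + 25% + 6% + 1% = 61%.

61%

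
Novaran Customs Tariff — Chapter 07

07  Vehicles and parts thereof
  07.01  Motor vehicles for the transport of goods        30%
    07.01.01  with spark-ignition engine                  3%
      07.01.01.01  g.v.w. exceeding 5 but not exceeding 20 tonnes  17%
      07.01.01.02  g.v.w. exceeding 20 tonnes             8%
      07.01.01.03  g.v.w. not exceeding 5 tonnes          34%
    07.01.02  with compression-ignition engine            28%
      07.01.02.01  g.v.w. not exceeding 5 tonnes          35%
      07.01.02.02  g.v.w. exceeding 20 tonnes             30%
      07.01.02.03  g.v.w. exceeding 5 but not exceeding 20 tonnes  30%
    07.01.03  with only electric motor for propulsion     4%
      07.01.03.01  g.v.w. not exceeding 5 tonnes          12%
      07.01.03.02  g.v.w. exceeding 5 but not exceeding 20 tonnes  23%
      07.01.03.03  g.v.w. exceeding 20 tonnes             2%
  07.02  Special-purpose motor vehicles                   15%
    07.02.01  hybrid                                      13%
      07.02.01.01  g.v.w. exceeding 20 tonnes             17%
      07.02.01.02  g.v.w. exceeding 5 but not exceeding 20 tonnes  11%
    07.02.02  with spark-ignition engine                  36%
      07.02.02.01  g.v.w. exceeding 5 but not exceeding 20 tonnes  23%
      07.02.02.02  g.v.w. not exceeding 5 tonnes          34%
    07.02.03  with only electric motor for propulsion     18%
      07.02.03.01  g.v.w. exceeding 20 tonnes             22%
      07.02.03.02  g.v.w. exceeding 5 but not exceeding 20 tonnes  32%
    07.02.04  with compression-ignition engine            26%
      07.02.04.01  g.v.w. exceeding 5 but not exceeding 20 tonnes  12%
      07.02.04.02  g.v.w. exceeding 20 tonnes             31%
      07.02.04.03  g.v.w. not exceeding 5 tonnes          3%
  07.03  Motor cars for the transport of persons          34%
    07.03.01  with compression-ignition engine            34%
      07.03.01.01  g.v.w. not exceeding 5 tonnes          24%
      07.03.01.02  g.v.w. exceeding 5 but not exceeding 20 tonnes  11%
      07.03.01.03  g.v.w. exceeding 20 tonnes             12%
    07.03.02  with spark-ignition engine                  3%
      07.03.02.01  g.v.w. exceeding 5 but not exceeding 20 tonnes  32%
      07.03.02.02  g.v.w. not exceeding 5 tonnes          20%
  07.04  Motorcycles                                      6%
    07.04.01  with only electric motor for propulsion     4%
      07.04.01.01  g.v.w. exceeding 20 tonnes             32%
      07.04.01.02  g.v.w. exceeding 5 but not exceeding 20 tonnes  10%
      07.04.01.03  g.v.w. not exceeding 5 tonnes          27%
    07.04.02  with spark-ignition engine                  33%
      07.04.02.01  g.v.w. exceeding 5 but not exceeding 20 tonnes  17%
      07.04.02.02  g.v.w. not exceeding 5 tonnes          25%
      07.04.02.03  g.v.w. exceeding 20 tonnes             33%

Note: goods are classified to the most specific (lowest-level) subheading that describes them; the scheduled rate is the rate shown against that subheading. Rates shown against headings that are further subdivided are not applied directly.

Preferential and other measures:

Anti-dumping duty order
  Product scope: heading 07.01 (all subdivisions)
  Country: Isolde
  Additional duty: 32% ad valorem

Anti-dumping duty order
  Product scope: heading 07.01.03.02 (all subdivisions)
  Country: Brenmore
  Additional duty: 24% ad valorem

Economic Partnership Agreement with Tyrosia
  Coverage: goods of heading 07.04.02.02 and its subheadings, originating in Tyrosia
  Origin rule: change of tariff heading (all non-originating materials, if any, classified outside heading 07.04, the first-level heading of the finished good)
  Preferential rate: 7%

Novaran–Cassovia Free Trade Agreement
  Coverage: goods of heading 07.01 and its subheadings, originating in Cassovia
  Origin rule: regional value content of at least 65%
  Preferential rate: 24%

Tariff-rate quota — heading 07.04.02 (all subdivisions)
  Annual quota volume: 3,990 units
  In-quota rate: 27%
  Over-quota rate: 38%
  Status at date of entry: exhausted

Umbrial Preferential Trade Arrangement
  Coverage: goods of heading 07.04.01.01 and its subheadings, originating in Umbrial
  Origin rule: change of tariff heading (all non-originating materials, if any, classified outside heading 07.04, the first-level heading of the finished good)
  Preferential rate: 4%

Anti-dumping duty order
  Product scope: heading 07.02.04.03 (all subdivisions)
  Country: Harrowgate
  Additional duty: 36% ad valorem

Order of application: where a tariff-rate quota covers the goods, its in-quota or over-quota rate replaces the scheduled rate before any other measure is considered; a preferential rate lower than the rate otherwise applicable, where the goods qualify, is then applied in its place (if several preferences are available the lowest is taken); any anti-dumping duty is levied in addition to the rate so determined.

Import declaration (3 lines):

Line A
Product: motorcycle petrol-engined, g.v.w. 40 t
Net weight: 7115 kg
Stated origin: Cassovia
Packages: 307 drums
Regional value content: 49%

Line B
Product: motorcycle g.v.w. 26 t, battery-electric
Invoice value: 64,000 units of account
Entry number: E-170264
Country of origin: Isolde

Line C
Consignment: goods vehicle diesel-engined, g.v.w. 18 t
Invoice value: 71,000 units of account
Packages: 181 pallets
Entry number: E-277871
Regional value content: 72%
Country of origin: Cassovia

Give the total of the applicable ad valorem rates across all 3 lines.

94%

Line A: motorcycle → 07.04; petrol-engined → 07.04.02; g.v.w. 40 t → 07.04.02.03. Scheduled 33%. quota on 07.04.02 exhausted → over-quota 38%; Cassovia agreement on 07.01: 07.04.02.03 not covered. → 38%.
Line B: motorcycle → 07.04; battery-electric → 07.04.01; g.v.w. 26 t → 07.04.01.01. Scheduled 32%. No special measure applies. → 32%.
Line C: goods vehicle → 07.01; diesel-engined → 07.01.02; g.v.w. 18 t → 07.01.02.03. Scheduled 30%. Cassovia agreement on 07.01: RVC ≥ 65% → 24% available; preferential 24%. → 24%.
Sum: 38% + 32% + 24% = 94%.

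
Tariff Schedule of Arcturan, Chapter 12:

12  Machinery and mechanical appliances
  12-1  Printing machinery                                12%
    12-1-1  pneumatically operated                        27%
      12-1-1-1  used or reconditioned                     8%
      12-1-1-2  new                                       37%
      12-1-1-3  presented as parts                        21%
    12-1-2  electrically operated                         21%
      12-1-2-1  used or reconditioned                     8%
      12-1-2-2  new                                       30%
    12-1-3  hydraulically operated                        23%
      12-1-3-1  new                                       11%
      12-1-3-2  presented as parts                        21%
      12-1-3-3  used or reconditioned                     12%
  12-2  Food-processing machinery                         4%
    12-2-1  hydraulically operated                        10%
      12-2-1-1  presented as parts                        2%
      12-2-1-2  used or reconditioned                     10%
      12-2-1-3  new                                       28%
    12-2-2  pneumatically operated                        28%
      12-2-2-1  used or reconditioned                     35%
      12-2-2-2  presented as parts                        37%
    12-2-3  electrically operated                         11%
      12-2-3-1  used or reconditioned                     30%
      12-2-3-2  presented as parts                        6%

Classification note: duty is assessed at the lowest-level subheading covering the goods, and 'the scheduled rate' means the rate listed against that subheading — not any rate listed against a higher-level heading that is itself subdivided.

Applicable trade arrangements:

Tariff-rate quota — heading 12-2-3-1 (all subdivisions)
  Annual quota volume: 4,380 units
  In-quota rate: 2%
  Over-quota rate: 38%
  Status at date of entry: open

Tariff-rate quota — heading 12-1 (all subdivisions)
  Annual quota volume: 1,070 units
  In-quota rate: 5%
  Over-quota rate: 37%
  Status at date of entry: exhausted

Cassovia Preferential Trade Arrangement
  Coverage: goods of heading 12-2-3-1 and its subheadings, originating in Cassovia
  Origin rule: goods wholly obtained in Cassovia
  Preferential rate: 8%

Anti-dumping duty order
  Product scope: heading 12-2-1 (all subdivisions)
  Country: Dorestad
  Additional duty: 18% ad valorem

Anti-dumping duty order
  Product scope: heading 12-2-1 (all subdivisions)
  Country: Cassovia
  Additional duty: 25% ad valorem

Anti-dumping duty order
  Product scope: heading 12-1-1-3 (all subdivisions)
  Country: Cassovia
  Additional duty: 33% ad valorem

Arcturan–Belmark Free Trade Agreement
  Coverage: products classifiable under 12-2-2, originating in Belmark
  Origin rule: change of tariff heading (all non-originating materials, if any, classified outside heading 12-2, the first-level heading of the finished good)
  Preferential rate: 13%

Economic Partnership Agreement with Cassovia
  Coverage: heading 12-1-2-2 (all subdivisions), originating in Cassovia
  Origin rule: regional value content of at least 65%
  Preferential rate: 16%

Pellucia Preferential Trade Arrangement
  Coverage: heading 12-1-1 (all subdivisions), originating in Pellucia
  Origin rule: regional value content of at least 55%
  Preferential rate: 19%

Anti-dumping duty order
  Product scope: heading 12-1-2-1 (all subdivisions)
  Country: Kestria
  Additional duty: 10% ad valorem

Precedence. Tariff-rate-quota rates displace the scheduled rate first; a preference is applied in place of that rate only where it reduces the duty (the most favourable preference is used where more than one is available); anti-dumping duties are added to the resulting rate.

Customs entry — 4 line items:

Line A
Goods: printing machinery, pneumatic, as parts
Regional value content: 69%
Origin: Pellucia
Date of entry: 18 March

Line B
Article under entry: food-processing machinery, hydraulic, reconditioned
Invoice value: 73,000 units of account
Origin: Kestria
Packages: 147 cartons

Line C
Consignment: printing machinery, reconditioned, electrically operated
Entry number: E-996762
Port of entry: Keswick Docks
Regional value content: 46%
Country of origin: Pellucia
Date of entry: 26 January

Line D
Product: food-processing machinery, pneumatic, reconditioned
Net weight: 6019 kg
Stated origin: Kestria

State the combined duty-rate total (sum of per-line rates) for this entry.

101%

Line A: printing → 12-1; pneumatic → 12-1-1; as parts → 12-1-1-3. Scheduled 21%. quota on 12-1 exhausted → over-quota 37%; Pellucia agreement on 12-1-1: RVC ≥ 55% → 19% available; preferential 19%. → 19%.
Line B: food-processing → 12-2; hydraulic → 12-2-1; reconditioned → 12-2-1-2. Scheduled 10%. No special measure applies. → 10%.
Line C: printing → 12-1; electrically operated → 12-1-2; reconditioned → 12-1-2-1. Scheduled 8%. quota on 12-1 exhausted → over-quota 37%; Pellucia agreement on 12-1-1: 12-1-2-1 not covered. → 37%.
Line D: food-processing → 12-2; pneumatic → 12-2-2; reconditioned → 12-2-2-1. Scheduled 35%. No special measure applies. → 35%.
Sum: 19% + 10% + 37% + 35% = 101%.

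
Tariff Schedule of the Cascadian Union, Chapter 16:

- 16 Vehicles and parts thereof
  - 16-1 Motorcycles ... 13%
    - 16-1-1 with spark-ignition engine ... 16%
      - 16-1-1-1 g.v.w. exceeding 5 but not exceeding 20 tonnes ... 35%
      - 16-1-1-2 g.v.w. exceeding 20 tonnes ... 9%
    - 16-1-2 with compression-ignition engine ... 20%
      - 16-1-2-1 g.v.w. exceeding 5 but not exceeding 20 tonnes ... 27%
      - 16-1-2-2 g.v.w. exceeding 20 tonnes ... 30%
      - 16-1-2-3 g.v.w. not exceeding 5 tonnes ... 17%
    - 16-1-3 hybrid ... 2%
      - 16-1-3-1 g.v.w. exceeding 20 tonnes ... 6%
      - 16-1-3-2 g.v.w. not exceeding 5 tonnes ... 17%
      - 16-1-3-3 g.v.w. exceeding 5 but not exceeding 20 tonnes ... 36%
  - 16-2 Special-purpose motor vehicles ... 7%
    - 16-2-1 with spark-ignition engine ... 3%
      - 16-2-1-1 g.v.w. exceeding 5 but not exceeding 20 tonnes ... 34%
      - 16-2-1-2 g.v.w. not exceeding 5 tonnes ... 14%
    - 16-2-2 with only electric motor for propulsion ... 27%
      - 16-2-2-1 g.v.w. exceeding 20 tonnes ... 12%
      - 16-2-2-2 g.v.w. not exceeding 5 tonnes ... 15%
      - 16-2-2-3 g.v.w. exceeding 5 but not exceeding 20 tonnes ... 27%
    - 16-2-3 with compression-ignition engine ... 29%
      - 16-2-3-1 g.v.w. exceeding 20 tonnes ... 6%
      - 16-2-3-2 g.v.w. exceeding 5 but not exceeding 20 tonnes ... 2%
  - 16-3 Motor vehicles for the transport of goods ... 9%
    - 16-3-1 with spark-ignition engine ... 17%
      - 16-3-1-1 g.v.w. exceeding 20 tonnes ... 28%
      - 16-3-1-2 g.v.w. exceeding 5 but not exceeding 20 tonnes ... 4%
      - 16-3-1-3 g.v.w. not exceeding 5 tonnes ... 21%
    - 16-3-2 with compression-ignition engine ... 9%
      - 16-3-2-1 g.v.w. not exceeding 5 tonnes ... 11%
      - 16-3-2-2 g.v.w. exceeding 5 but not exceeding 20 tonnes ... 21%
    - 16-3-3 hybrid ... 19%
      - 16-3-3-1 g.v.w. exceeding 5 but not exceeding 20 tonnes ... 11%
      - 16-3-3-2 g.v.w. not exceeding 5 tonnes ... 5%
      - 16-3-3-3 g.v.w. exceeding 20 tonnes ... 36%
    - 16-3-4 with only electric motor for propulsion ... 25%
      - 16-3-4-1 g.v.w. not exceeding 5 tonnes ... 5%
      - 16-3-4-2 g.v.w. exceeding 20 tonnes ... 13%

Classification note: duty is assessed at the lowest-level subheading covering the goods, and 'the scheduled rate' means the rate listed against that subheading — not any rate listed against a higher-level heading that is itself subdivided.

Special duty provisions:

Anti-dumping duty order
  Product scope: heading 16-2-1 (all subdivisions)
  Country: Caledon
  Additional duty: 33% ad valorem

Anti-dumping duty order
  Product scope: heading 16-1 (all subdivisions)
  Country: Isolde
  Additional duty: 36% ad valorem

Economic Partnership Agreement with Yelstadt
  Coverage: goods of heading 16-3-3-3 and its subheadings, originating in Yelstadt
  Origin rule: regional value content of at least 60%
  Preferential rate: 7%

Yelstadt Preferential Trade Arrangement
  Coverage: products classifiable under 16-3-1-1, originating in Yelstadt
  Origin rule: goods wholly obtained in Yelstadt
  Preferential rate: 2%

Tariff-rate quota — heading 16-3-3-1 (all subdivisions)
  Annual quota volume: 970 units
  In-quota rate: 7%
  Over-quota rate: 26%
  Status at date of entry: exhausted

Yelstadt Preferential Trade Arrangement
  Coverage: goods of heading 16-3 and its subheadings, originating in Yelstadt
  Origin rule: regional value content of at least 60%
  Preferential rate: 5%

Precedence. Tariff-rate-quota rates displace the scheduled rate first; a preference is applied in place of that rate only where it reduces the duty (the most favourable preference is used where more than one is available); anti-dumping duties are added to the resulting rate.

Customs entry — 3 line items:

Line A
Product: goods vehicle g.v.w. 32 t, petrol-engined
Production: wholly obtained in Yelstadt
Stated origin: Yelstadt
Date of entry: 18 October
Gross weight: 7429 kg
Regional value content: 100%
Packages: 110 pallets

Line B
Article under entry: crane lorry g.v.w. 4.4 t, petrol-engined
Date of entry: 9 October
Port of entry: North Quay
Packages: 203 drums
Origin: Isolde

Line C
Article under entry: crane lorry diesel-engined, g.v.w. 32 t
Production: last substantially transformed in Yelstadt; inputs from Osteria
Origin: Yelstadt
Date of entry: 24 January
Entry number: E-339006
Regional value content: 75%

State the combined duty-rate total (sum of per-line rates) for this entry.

Line A: goods vehicle → 16-3; petrol-engined → 16-3-1; g.v.w. 32 t → 16-3-1-1. Scheduled 28%. Yelstadt agreement on 16-3-3-3: 16-3-1-1 not covered; Yelstadt agreement on 16-3-1-1: wholly obtained → 2% available; Yelstadt agreement on 16-3: RVC ≥ 60% → 5% available; preferential 2%. → 2%.
Line B: crane lorry → 16-2; petrol-engined → 16-2-1; g.v.w. 4.4 t → 16-2-1-2. Scheduled 14%. No special measure applies. → 14%.
Line C: crane lorry → 16-2; diesel-engined → 16-2-3; g.v.w. 32 t → 16-2-3-1. Scheduled 6%. Yelstadt agreement on 16-3-3-3: 16-2-3-1 not covered; Yelstadt agreement on 16-3-1-1: 16-2-3-1 not covered; Yelstadt agreement on 16-3: 16-2-3-1 not covered. → 6%.
Sum: 2% + 14% + 6% = 22%.

22%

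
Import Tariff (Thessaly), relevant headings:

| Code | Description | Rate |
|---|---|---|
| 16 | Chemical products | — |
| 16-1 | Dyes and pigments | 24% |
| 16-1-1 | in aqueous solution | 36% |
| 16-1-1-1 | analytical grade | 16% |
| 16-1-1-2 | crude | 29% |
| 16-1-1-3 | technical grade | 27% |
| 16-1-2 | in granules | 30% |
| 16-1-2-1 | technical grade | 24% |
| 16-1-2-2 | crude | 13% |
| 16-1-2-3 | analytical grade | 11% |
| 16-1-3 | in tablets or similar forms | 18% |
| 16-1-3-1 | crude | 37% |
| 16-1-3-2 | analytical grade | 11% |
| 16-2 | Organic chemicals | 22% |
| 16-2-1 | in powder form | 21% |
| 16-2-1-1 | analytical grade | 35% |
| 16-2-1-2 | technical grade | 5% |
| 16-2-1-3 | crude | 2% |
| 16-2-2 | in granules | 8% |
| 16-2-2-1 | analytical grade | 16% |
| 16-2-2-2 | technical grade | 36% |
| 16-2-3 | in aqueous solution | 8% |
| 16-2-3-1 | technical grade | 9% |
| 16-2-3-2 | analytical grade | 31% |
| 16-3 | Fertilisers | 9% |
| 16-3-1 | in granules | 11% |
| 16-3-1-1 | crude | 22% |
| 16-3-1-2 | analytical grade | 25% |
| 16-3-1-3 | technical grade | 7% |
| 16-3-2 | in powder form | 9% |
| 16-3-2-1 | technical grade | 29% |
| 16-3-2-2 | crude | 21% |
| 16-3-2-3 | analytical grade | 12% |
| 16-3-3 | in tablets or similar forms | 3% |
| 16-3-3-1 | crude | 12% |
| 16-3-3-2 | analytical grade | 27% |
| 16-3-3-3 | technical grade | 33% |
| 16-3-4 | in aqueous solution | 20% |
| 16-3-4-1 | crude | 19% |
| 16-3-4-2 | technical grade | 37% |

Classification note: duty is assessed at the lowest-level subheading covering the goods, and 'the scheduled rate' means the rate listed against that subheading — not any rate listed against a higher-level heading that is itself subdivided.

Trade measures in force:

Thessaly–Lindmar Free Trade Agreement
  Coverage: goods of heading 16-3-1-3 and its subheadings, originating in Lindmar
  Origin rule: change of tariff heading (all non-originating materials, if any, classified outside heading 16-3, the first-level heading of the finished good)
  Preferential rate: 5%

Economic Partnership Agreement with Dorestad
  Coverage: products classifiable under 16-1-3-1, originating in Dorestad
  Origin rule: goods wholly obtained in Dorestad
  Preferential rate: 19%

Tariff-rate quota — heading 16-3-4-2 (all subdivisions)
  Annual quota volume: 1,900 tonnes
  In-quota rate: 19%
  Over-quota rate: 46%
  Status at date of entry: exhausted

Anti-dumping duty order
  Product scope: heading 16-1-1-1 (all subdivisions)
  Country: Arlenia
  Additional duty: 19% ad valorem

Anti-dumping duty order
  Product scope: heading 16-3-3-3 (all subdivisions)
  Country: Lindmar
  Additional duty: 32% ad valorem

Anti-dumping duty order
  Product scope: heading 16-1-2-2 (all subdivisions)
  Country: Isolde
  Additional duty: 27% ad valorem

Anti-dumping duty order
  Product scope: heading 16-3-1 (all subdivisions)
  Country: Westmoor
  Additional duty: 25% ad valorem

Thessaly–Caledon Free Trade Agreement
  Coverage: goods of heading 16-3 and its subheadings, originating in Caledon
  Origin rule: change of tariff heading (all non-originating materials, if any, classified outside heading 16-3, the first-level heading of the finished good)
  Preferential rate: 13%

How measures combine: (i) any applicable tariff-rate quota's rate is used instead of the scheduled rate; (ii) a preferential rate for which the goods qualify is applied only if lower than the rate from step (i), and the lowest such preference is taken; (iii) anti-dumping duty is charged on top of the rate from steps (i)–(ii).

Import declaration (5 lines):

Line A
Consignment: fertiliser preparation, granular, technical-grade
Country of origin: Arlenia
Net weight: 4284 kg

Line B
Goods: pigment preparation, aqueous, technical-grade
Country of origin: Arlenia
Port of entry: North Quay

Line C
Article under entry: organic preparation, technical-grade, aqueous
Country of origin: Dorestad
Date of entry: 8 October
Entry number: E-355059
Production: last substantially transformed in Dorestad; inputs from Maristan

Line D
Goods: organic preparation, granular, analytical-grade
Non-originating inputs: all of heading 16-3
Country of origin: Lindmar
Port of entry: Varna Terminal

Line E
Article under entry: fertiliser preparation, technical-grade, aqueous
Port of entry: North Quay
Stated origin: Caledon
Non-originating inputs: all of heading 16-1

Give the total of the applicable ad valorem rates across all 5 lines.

Line A: fertiliser → 16-3; granular → 16-3-1; technical-grade → 16-3-1-3. Scheduled 7%. No special measure applies. → 7%.
Line B: pigment → 16-1; aqueous → 16-1-1; technical-grade → 16-1-1-3. Scheduled 27%. No special measure applies. → 27%.
Line C: organic → 16-2; aqueous → 16-2-3; technical-grade → 16-2-3-1. Scheduled 9%. Dorestad agreement on 16-1-3-1: 16-2-3-1 not covered. → 9%.
Line D: organic → 16-2; granular → 16-2-2; analytical-grade → 16-2-2-1. Scheduled 16%. Lindmar agreement on 16-3-1-3: 16-2-2-1 not covered. → 16%.
Line E: fertiliser → 16-3; aqueous → 16-3-4; technical-grade → 16-3-4-2. Scheduled 37%. quota on 16-3-4-2 exhausted → over-quota 46%; Caledon agreement on 16-3: CTH met → 13% available; preferential 13%. → 13%.
Sum: 7% + 27% + 9% + 16% + 13% = 72%.

72%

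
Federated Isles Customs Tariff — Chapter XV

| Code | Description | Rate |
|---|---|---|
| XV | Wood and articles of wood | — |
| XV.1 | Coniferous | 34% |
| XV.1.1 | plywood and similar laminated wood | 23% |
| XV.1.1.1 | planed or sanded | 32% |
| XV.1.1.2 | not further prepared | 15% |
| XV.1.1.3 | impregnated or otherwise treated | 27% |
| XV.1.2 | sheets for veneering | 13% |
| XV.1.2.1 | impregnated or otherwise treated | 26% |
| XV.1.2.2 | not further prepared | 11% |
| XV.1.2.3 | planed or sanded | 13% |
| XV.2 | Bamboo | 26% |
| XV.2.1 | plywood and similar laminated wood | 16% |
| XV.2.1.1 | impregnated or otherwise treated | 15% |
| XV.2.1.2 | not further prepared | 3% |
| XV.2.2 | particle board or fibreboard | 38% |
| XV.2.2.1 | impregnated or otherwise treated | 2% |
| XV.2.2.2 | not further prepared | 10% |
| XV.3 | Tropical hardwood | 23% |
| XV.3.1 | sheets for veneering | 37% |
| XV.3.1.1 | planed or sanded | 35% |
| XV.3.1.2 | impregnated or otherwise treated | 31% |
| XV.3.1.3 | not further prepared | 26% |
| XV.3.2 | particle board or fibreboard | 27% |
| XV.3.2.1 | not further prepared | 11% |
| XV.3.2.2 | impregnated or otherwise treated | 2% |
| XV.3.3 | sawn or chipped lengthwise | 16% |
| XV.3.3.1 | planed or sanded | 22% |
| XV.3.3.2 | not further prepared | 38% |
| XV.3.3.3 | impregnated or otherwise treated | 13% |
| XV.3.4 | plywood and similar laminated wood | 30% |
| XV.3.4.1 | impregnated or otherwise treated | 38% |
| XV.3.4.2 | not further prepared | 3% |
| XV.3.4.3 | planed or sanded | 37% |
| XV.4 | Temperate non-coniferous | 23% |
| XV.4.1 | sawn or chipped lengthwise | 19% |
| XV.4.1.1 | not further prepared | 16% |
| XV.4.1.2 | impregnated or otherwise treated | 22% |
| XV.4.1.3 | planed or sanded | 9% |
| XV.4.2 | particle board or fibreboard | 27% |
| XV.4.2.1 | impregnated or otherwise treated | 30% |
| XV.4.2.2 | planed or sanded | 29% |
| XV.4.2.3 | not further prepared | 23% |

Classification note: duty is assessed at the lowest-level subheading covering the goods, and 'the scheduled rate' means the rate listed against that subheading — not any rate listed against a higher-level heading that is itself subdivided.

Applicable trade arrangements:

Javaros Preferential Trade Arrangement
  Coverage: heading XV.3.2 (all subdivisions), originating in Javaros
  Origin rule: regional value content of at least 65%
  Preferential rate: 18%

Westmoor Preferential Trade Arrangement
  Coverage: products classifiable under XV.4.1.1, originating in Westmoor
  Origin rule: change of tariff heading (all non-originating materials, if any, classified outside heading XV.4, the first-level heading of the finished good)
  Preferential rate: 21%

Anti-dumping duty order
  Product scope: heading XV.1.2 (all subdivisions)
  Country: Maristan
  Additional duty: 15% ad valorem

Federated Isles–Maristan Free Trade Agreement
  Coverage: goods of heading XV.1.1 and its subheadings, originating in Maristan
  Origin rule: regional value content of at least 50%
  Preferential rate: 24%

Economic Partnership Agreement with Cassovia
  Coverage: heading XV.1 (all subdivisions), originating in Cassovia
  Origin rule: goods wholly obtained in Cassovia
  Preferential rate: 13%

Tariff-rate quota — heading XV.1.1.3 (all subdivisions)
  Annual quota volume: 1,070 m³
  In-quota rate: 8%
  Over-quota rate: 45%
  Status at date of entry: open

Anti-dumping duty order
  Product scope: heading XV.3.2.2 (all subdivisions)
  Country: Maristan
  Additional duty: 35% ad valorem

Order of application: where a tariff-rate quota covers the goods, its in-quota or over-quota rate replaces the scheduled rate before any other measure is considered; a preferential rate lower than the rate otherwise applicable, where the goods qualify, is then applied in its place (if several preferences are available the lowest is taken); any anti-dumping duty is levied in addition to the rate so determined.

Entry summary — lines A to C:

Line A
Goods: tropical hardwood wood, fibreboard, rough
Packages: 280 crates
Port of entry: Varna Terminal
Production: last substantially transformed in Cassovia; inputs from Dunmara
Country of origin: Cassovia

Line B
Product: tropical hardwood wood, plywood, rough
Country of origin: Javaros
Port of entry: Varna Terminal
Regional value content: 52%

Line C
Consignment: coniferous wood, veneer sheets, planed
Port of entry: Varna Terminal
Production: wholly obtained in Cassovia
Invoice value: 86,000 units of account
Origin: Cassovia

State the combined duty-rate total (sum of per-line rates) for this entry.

Line A: tropical hardwood → XV.3; fibreboard → XV.3.2; rough → XV.3.2.1. Scheduled 11%. Cassovia agreement on XV.1: XV.3.2.1 not covered. → 11%.
Line B: tropical hardwood → XV.3; plywood → XV.3.4; rough → XV.3.4.2. Scheduled 3%. Javaros agreement on XV.3.2: XV.3.4.2 not covered. → 3%.
Line C: coniferous → XV.1; veneer sheets → XV.1.2; planed → XV.1.2.3. Scheduled 13%. Cassovia agreement on XV.1: wholly obtained → 13% available; preference 13% not lower than 13% → no reduction. → 13%.
Sum: 11% + 3% + 13% = 27%.

27%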